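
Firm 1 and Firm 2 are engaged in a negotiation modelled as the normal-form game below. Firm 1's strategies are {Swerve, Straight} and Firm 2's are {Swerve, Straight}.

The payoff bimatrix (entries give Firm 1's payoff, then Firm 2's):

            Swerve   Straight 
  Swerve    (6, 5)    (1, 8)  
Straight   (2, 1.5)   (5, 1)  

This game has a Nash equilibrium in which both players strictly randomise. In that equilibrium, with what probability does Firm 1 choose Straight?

Let p be the probability that Firm 1 plays Swerve. In a completely mixed equilibrium, Firm 2 must be indifferent between Swerve and Straight.
Firm 2's expected payoff from Swerve is 5p + 1.5(1−p); from Straight it is 8p + (1−p).
Setting these equal: 3.5p + 1.5 = 7p + 1, so p = 1/7.
Therefore Firm 1 plays Straight with probability 1 − 1/7 = 6/7.

6/7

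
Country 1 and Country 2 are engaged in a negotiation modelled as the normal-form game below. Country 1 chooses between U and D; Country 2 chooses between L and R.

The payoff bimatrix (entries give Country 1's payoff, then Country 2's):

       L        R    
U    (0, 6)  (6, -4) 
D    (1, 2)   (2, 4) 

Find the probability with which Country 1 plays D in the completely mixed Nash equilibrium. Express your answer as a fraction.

Let p be the probability that Country 1 plays U. In a completely mixed equilibrium, Country 2 must be indifferent between L and R.
Country 2's expected payoff from L is 6p + 2(1−p); from R it is −4p + 4(1−p).
Setting these equal: 4p + 2 = −8p + 4, so p = 1/6.
Therefore Country 1 plays D with probability 1 − 1/6 = 5/6.

5/6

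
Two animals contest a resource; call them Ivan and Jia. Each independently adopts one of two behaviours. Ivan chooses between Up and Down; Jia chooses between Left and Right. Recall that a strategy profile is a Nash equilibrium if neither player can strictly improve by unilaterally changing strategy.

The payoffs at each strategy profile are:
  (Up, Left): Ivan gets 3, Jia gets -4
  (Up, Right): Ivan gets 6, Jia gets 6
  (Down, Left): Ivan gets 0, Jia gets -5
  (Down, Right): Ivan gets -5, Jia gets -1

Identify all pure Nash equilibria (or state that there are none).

(Up, Right)

(Up, Left): Jia prefers Right (6 > -4) — not an equilibrium.
(Up, Right): Ivan gets 6 ≥ -5 from Down, and Jia gets 6 ≥ -4 from Left — Nash equilibrium.
(Down, Left): Ivan prefers Up (3 > 0); Jia prefers Right (-1 > -5) — not an equilibrium.
(Down, Right): Ivan prefers Up (6 > -5) — not an equilibrium.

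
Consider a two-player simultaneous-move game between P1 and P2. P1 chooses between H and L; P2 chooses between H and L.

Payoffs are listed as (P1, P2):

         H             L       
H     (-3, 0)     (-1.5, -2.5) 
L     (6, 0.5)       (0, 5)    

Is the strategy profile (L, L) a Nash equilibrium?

Yes

At (L, L), P1 earns 0; switching to H would give -1.5, so P1 has no profitable deviation.
P2 earns 5; switching to H would give 0.5, so P2 has no profitable deviation.
Neither player can gain by a unilateral deviation, so this profile is a Nash equilibrium.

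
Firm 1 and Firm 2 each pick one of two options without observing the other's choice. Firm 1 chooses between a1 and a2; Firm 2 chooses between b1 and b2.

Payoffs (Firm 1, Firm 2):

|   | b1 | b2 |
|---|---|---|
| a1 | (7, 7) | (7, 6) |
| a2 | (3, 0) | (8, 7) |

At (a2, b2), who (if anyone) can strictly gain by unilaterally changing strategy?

Neither

Firm 1 at (a2, b2) earns 8; deviating to a1 yields 7 — not better.
Firm 2 earns 7; deviating to b1 yields 0 — not better.
Neither player can strictly improve; the profile is a Nash equilibrium.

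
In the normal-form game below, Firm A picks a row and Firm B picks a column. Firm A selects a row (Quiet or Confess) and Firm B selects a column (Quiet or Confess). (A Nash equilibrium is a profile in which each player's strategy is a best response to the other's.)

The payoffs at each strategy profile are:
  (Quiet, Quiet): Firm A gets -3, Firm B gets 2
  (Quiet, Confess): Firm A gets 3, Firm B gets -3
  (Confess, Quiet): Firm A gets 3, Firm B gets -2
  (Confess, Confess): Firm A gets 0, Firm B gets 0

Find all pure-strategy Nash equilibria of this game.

none

(Quiet, Quiet): Firm A prefers Confess (3 > -3) — not an equilibrium.
(Quiet, Confess): Firm B prefers Quiet (2 > -3) — not an equilibrium.
(Confess, Quiet): Firm B prefers Confess (0 > -2) — not an equilibrium.
(Confess, Confess): Firm A prefers Quiet (3 > 0) — not an equilibrium.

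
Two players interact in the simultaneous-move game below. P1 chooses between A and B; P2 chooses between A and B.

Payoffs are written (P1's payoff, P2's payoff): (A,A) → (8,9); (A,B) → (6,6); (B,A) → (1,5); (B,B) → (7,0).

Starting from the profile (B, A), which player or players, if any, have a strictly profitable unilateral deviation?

P1

P1 at (B, A) earns 1; deviating to A yields 8 — a strict improvement.
P2 earns 5; deviating to B yields 0 — not better.
Only P1 has a strictly profitable deviation.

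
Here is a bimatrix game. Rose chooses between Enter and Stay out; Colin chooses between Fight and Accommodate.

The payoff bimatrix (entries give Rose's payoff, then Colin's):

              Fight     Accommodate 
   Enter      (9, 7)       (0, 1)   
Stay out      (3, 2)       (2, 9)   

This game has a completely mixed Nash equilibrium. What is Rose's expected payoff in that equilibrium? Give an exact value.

9/4

First find y, the probability Colin plays Fight, from Rose's indifference between Enter and Stay out: 9y = 3y + 2(1−y), giving y = 1/4.
Since Rose is indifferent in equilibrium, Rose's expected payoff equals the payoff from either row against (1/4, 3/4). Using Enter: 9(1/4) = 9/4.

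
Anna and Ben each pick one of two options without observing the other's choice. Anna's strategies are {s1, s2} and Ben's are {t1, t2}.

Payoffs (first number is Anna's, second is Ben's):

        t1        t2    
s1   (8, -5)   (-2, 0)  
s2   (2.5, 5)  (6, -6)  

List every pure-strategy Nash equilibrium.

(s1, t1): Ben prefers t2 (0 > -5) — not an equilibrium.
(s1, t2): Anna prefers s2 (6 > -2) — not an equilibrium.
(s2, t1): Anna prefers s1 (8 > 2.5) — not an equilibrium.
(s2, t2): Ben prefers t1 (5 > -6) — not an equilibrium.

none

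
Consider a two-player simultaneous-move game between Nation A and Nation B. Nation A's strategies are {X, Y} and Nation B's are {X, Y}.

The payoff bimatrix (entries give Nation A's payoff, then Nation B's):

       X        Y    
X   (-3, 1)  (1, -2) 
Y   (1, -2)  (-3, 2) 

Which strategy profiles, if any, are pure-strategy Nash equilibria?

none

(X, X): Nation A prefers Y (1 > -3) — not an equilibrium.
(X, Y): Nation B prefers X (1 > -2) — not an equilibrium.
(Y, X): Nation B prefers Y (2 > -2) — not an equilibrium.
(Y, Y): Nation A prefers X (1 > -3) — not an equilibrium.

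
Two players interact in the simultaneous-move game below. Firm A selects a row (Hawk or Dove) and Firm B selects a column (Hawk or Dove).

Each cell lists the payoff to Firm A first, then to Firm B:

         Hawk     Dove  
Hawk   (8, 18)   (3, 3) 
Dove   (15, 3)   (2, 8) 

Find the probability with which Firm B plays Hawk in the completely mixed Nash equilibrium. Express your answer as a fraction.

1/8

Let c be the probability that Firm B plays Hawk. In a completely mixed equilibrium, Firm A must be indifferent between Hawk and Dove.
Firm A's expected payoff from Hawk is 8c + 3(1−c); from Dove it is 15c + 2(1−c).
Setting these equal: 5c + 3 = 13c + 2, so c = 1/8.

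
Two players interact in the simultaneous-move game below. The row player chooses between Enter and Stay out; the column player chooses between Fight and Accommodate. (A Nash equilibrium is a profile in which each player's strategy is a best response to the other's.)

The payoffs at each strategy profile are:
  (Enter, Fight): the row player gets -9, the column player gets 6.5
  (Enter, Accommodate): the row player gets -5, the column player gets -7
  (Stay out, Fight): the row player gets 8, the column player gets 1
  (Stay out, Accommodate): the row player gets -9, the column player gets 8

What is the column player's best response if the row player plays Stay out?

Accommodate

Against Stay out, the column player earns 1 from Fight and 8 from Accommodate.
So Accommodate is the best response.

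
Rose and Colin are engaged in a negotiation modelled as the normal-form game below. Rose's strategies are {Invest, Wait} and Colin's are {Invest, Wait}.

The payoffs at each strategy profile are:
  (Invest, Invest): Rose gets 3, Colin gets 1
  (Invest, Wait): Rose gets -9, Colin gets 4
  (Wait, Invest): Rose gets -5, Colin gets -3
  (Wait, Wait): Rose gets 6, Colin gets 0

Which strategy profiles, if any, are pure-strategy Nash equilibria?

(Wait, Wait)

(Invest, Invest): Colin prefers Wait (4 > 1) — not an equilibrium.
(Invest, Wait): Rose prefers Wait (6 > -9) — not an equilibrium.
(Wait, Invest): Rose prefers Invest (3 > -5); Colin prefers Wait (0 > -3) — not an equilibrium.
(Wait, Wait): Rose gets 6 ≥ -9 from Invest, and Colin gets 0 ≥ -3 from Invest — Nash equilibrium.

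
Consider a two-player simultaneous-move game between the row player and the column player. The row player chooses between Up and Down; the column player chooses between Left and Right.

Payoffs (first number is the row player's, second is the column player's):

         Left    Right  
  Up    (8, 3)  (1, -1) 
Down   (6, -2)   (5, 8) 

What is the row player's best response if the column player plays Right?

Down

Against Right, the row player earns 1 from Up and 5 from Down.
So Down is the best response.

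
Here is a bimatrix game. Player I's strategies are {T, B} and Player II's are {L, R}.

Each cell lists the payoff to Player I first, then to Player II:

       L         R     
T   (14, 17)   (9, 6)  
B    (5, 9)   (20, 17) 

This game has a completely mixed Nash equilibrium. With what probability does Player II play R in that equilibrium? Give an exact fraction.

9/20

Let c be the probability that Player II plays L. In a completely mixed equilibrium, Player I must be indifferent between T and B.
Player I's expected payoff from T is 14c + 9(1−c); from B it is 5c + 20(1−c).
Setting these equal: 5c + 9 = −15c + 20, so c = 11/20.
Therefore Player II plays R with probability 1 − 11/20 = 9/20.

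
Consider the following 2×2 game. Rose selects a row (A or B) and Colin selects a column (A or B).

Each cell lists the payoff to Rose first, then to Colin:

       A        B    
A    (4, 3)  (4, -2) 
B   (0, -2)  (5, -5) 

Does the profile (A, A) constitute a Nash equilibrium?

Yes

At (A, A), Rose earns 4; switching to B would give 0, so Rose has no profitable deviation.
Colin earns 3; switching to B would give -2, so Colin has no profitable deviation.
Neither player can gain by a unilateral deviation, so this profile is a Nash equilibrium.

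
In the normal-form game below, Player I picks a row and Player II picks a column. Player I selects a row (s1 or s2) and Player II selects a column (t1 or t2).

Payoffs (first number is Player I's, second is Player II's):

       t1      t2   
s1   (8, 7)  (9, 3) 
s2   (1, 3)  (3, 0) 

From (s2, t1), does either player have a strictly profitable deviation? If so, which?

Player I

Player I at (s2, t1) earns 1; deviating to s1 yields 8 — a strict improvement.
Player II earns 3; deviating to t2 yields 0 — not better.
Only Player I has a strictly profitable deviation.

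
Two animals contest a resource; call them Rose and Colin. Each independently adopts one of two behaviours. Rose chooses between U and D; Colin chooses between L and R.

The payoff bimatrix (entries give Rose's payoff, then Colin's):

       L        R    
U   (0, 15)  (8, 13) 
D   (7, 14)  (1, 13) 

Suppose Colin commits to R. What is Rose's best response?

U

Against R, Rose earns 8 from U and 1 from D.
So U is the best response.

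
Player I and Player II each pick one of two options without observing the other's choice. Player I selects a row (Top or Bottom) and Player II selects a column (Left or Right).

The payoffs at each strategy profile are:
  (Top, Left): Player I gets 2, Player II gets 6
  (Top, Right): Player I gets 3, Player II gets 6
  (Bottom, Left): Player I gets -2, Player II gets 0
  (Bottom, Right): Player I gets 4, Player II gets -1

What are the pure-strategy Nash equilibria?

(Top, Left): Player I gets 2 ≥ -2 from Bottom, and Player II gets 6 ≥ 6 from Right — Nash equilibrium.
(Top, Right): Player I prefers Bottom (4 > 3) — not an equilibrium.
(Bottom, Left): Player I prefers Top (2 > -2) — not an equilibrium.
(Bottom, Right): Player II prefers Left (0 > -1) — not an equilibrium.

(Top, Left)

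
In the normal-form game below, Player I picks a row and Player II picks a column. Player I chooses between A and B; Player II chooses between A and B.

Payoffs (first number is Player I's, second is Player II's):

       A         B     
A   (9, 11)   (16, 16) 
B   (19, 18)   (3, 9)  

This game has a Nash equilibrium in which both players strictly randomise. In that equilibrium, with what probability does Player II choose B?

10/23

Let c be the probability that Player II plays A. In a completely mixed equilibrium, Player I must be indifferent between A and B.
Player I's expected payoff from A is 9c + 16(1−c); from B it is 19c + 3(1−c).
Setting these equal: −7c + 16 = 16c + 3, so c = 13/23.
Therefore Player II plays B with probability 1 − 13/23 = 10/23.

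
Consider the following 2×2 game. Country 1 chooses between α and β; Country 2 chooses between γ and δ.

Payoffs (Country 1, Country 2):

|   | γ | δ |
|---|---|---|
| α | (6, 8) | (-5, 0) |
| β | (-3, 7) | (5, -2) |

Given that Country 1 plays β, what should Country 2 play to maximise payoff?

Against β, Country 2 earns 7 from γ and -2 from δ.
So γ is the best response.

γ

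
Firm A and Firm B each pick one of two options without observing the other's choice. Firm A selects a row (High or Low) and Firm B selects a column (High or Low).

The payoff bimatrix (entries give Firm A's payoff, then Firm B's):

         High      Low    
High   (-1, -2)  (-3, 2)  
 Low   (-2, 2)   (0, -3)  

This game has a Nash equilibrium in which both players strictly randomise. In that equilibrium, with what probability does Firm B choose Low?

1/4

Let q be the probability that Firm B plays High. In a completely mixed equilibrium, Firm A must be indifferent between High and Low.
Firm A's expected payoff from High is −q − 3(1−q); from Low it is −2q.
Setting these equal: 2q − 3 = −2q, so q = 3/4.
Therefore Firm B plays Low with probability 1 − 3/4 = 1/4.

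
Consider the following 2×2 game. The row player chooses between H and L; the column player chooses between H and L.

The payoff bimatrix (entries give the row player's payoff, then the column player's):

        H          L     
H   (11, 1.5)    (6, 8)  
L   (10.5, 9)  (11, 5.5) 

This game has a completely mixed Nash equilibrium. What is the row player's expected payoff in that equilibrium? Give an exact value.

First find q, the probability the column player plays H, from the row player's indifference between H and L: 11q + 6(1−q) = 10.5q + 11(1−q), giving q = 10/11.
Since the row player is indifferent in equilibrium, the row player's expected payoff equals the payoff from either row against (10/11, 1/11). Using H: 11(10/11) + 6(1/11) = 116/11.

116/11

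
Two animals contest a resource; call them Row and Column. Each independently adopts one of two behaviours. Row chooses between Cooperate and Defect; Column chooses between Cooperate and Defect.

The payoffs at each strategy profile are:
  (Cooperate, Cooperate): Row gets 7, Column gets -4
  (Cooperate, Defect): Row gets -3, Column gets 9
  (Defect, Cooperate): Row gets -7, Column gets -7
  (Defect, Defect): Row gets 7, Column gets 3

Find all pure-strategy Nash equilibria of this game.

(Defect, Defect)

(Cooperate, Cooperate): Column prefers Defect (9 > -4) — not an equilibrium.
(Cooperate, Defect): Row prefers Defect (7 > -3) — not an equilibrium.
(Defect, Cooperate): Row prefers Cooperate (7 > -7); Column prefers Defect (3 > -7) — not an equilibrium.
(Defect, Defect): Row gets 7 ≥ -3 from Cooperate, and Column gets 3 ≥ -7 from Cooperate — Nash equilibrium.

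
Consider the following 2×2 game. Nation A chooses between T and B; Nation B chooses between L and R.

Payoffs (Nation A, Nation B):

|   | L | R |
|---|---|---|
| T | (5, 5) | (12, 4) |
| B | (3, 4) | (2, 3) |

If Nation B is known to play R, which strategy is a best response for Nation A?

Against R, Nation A earns 12 from T and 2 from B.
So T is the best response.

T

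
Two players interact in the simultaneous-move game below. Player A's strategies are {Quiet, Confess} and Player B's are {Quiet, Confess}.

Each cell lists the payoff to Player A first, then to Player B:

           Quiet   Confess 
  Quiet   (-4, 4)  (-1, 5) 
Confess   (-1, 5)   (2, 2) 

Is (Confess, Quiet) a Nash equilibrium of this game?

Yes

At (Confess, Quiet), Player A earns -1; switching to Quiet would give -4, so Player A has no profitable deviation.
Player B earns 5; switching to Confess would give 2, so Player B has no profitable deviation.
Neither player can gain by a unilateral deviation, so this profile is a Nash equilibrium.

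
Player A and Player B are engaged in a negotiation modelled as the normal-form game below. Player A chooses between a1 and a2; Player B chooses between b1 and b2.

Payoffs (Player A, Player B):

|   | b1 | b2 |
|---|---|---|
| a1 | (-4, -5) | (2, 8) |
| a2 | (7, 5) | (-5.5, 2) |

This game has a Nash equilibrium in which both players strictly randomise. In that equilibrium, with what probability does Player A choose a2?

Let p be the probability that Player A plays a1. In a completely mixed equilibrium, Player B must be indifferent between b1 and b2.
Player B's expected payoff from b1 is −5p + 5(1−p); from b2 it is 8p + 2(1−p).
Setting these equal: −10p + 5 = 6p + 2, so p = 3/16.
Therefore Player A plays a2 with probability 1 − 3/16 = 13/16.

13/16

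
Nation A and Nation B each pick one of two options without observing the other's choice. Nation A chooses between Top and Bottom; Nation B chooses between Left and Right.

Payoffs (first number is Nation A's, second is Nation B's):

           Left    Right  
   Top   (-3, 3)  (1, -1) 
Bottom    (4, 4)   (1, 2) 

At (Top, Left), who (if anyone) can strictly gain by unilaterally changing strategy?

Nation A at (Top, Left) earns -3; deviating to Bottom yields 4 — a strict improvement.
Nation B earns 3; deviating to Right yields -1 — not better.
Only Nation A has a strictly profitable deviation.

Nation A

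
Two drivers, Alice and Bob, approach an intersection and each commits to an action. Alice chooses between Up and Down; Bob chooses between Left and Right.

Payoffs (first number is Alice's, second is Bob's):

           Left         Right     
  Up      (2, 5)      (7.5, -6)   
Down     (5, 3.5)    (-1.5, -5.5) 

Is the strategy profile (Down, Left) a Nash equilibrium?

Yes

At (Down, Left), Alice earns 5; switching to Up would give 2, so Alice has no profitable deviation.
Bob earns 3.5; switching to Right would give -5.5, so Bob has no profitable deviation.
Neither player can gain by a unilateral deviation, so this profile is a Nash equilibrium.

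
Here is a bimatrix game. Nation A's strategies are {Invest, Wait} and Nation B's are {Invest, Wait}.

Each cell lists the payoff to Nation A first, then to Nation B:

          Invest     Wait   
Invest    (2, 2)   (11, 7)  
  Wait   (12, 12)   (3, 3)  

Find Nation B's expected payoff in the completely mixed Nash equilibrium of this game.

First find x, the probability Nation A plays Invest, from Nation B's indifference between Invest and Wait: 2x + 12(1−x) = 7x + 3(1−x), giving x = 9/14.
Since Nation B is indifferent in equilibrium, Nation B's expected payoff equals the payoff from either column against (9/14, 5/14). Using Invest: 2(9/14) + 12(5/14) = 39/7.

39/7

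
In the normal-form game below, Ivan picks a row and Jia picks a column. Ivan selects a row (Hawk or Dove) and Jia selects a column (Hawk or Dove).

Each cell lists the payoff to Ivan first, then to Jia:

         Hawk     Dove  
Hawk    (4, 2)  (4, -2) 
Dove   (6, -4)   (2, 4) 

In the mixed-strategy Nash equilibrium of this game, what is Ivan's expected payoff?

First find q, the probability Jia plays Hawk, from Ivan's indifference between Hawk and Dove: 4q + 4(1−q) = 6q + 2(1−q), giving q = 1/2.
Since Ivan is indifferent in equilibrium, Ivan's expected payoff equals the payoff from either row against (1/2, 1/2). Using Hawk: 4(1/2) + 4(1/2) = 4.

4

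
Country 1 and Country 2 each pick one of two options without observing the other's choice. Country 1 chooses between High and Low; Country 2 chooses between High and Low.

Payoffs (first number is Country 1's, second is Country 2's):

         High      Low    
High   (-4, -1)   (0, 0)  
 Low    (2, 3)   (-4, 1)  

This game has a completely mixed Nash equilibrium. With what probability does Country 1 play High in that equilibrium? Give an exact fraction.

Let x be the probability that Country 1 plays High. In a completely mixed equilibrium, Country 2 must be indifferent between High and Low.
Country 2's expected payoff from High is −x + 3(1−x); from Low it is (1−x).
Setting these equal: −4x + 3 = −x + 1, so x = 2/3.

2/3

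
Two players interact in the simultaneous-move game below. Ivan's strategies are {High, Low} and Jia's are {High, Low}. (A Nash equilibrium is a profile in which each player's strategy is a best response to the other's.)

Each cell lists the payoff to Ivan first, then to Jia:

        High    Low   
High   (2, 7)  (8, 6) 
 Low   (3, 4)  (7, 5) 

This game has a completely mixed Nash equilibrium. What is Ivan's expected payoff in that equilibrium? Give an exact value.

First find q, the probability Jia plays High, from Ivan's indifference between High and Low: 2q + 8(1−q) = 3q + 7(1−q), giving q = 1/2.
Since Ivan is indifferent in equilibrium, Ivan's expected payoff equals the payoff from either row against (1/2, 1/2). Using High: 2(1/2) + 8(1/2) = 5.

5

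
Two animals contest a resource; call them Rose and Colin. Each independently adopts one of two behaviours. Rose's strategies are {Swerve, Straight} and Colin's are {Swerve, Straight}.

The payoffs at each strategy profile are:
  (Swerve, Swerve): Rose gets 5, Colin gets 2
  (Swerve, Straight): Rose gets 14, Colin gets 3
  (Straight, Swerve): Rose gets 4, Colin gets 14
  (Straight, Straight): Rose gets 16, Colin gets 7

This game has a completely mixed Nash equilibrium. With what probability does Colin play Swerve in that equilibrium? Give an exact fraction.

Let y be the probability that Colin plays Swerve. In a completely mixed equilibrium, Rose must be indifferent between Swerve and Straight.
Rose's expected payoff from Swerve is 5y + 14(1−y); from Straight it is 4y + 16(1−y).
Setting these equal: −9y + 14 = −12y + 16, so y = 2/3.

2/3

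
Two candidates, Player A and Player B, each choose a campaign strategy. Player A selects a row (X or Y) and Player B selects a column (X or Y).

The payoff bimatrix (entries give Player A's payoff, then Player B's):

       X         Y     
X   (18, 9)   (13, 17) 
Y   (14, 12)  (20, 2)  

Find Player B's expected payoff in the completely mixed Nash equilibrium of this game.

First find p, the probability Player A plays X, from Player B's indifference between X and Y: 9p + 12(1−p) = 17p + 2(1−p), giving p = 5/9.
Since Player B is indifferent in equilibrium, Player B's expected payoff equals the payoff from either column against (5/9, 4/9). Using X: 9(5/9) + 12(4/9) = 31/3.

31/3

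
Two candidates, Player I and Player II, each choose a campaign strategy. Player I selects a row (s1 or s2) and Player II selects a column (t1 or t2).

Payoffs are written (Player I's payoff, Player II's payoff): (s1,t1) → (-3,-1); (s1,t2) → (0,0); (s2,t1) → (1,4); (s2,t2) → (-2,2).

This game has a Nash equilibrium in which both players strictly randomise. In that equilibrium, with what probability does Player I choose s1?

Let p be the probability that Player I plays s1. In a completely mixed equilibrium, Player II must be indifferent between t1 and t2.
Player II's expected payoff from t1 is −p + 4(1−p); from t2 it is 2(1−p).
Setting these equal: −5p + 4 = −2p + 2, so p = 2/3.

2/3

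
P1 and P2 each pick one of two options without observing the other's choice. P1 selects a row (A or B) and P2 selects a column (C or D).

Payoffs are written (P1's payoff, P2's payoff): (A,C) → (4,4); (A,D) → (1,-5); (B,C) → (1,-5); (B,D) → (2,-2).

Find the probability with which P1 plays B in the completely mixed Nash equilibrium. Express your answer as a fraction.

Let r be the probability that P1 plays A. In a completely mixed equilibrium, P2 must be indifferent between C and D.
P2's expected payoff from C is 4r − 5(1−r); from D it is −5r − 2(1−r).
Setting these equal: 9r − 5 = −3r − 2, so r = 1/4.
Therefore P1 plays B with probability 1 − 1/4 = 3/4.

3/4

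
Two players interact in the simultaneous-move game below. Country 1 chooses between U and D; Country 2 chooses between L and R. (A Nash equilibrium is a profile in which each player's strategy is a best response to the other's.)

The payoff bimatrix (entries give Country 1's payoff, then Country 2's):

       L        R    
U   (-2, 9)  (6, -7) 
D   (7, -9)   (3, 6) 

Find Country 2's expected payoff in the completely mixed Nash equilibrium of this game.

-9/31

First find p, the probability Country 1 plays U, from Country 2's indifference between L and R: 9p − 9(1−p) = −7p + 6(1−p), giving p = 15/31.
Since Country 2 is indifferent in equilibrium, Country 2's expected payoff equals the payoff from either column against (15/31, 16/31). Using L: 9(15/31) − 9(16/31) = -9/31.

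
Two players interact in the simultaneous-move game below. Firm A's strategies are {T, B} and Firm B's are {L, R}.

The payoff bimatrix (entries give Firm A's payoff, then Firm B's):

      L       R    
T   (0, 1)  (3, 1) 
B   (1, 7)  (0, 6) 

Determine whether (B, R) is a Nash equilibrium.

At (B, R), Firm A earns 0; switching to T would give 3, so Firm A would deviate.
Firm B earns 6; switching to L would give 7, so Firm B would deviate.
Since at least one player can profitably deviate, this is not a Nash equilibrium.

No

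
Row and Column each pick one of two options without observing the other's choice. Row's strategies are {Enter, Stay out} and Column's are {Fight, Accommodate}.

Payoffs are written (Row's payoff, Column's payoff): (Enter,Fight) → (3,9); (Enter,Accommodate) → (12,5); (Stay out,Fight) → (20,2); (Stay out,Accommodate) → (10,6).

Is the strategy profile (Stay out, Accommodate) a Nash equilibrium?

At (Stay out, Accommodate), Row earns 10; switching to Enter would give 12, so Row would deviate.
Column earns 6; switching to Fight would give 2, so Column has no profitable deviation.
Since at least one player can profitably deviate, this is not a Nash equilibrium.

No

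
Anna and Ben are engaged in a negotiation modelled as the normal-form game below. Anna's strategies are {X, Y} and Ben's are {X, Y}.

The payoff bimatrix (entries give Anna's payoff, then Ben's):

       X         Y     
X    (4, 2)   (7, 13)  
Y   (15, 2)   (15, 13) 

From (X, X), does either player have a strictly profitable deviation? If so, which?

Both

Anna at (X, X) earns 4; deviating to Y yields 15 — a strict improvement.
Ben earns 2; deviating to Y yields 13 — a strict improvement.
Both Anna and Ben have strictly profitable deviations.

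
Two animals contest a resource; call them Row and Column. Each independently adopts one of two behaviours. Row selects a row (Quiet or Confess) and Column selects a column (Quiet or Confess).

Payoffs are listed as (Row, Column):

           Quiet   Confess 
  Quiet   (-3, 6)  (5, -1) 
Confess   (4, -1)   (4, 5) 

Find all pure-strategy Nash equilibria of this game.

none

(Quiet, Quiet): Row prefers Confess (4 > -3) — not an equilibrium.
(Quiet, Confess): Column prefers Quiet (6 > -1) — not an equilibrium.
(Confess, Quiet): Column prefers Confess (5 > -1) — not an equilibrium.
(Confess, Confess): Row prefers Quiet (5 > 4) — not an equilibrium.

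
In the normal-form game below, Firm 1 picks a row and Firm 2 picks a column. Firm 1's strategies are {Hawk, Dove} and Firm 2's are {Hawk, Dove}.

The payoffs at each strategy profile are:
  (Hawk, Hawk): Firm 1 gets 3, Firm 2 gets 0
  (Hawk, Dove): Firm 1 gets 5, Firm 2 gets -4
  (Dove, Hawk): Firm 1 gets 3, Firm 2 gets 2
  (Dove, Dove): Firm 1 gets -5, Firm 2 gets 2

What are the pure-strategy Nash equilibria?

(Hawk, Hawk) and (Dove, Hawk)

(Hawk, Hawk): Firm 1 gets 3 ≥ 3 from Dove, and Firm 2 gets 0 ≥ -4 from Dove — Nash equilibrium.
(Hawk, Dove): Firm 2 prefers Hawk (0 > -4) — not an equilibrium.
(Dove, Hawk): Firm 1 gets 3 ≥ 3 from Hawk, and Firm 2 gets 2 ≥ 2 from Dove — Nash equilibrium.
(Dove, Dove): Firm 1 prefers Hawk (5 > -5) — not an equilibrium.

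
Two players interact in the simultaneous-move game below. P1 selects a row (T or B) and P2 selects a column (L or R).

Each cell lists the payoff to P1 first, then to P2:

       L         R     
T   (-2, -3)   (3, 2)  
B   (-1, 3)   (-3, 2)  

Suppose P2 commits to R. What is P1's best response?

T

Against R, P1 earns 3 from T and -3 from B.
So T is the best response.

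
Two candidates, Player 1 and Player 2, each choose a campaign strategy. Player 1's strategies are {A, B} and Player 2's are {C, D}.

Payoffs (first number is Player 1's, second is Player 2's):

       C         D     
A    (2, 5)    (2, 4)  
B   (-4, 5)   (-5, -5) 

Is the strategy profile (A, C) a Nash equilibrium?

Yes

At (A, C), Player 1 earns 2; switching to B would give -4, so Player 1 has no profitable deviation.
Player 2 earns 5; switching to D would give 4, so Player 2 has no profitable deviation.
Neither player can gain by a unilateral deviation, so this profile is a Nash equilibrium.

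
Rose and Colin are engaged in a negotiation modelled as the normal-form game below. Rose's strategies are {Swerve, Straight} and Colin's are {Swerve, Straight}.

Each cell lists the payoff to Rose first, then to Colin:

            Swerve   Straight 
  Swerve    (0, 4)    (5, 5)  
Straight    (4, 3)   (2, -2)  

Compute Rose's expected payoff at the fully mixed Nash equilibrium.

20/7

First find y, the probability Colin plays Swerve, from Rose's indifference between Swerve and Straight: 5(1−y) = 4y + 2(1−y), giving y = 3/7.
Since Rose is indifferent in equilibrium, Rose's expected payoff equals the payoff from either row against (3/7, 4/7). Using Swerve: 5(4/7) = 20/7.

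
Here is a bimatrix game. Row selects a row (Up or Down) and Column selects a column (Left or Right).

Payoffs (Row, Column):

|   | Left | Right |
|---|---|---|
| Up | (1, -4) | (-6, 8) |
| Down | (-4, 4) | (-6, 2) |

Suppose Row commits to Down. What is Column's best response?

Against Down, Column earns 4 from Left and 2 from Right.
So Left is the best response.

Left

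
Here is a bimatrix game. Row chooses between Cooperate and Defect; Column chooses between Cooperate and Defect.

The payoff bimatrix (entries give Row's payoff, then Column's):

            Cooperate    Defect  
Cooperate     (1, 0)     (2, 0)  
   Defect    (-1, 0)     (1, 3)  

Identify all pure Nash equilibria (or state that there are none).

(Cooperate, Cooperate): Row gets 1 ≥ -1 from Defect, and Column gets 0 ≥ 0 from Defect — Nash equilibrium.
(Cooperate, Defect): Row gets 2 ≥ 1 from Defect, and Column gets 0 ≥ 0 from Cooperate — Nash equilibrium.
(Defect, Cooperate): Row prefers Cooperate (1 > -1); Column prefers Defect (3 > 0) — not an equilibrium.
(Defect, Defect): Row prefers Cooperate (2 > 1) — not an equilibrium.

(Cooperate, Cooperate) and (Cooperate, Defect)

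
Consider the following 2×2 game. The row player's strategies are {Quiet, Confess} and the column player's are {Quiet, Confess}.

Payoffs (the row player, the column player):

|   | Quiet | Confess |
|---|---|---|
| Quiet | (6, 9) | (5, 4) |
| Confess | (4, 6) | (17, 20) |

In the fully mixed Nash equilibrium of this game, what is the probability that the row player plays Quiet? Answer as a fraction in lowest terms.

14/19

Let r be the probability that the row player plays Quiet. In a completely mixed equilibrium, the column player must be indifferent between Quiet and Confess.
The column player's expected payoff from Quiet is 9r + 6(1−r); from Confess it is 4r + 20(1−r).
Setting these equal: 3r + 6 = −16r + 20, so r = 14/19.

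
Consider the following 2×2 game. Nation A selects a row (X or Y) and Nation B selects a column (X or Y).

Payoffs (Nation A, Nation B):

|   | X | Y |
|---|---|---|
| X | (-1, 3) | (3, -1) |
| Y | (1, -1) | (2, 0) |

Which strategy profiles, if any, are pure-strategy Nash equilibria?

none

(X, X): Nation A prefers Y (1 > -1) — not an equilibrium.
(X, Y): Nation B prefers X (3 > -1) — not an equilibrium.
(Y, X): Nation B prefers Y (0 > -1) — not an equilibrium.
(Y, Y): Nation A prefers X (3 > 2) — not an equilibrium.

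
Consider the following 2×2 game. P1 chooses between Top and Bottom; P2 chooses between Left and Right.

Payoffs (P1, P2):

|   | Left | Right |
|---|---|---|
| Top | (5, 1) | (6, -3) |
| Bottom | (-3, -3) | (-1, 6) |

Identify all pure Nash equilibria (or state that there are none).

(Top, Left): P1 gets 5 ≥ -3 from Bottom, and P2 gets 1 ≥ -3 from Right — Nash equilibrium.
(Top, Right): P2 prefers Left (1 > -3) — not an equilibrium.
(Bottom, Left): P1 prefers Top (5 > -3); P2 prefers Right (6 > -3) — not an equilibrium.
(Bottom, Right): P1 prefers Top (6 > -1) — not an equilibrium.

(Top, Left)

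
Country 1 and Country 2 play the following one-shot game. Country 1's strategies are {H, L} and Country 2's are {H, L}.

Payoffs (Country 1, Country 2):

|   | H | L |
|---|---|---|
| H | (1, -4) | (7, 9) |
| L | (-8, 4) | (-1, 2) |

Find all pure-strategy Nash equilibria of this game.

(H, H): Country 2 prefers L (9 > -4) — not an equilibrium.
(H, L): Country 1 gets 7 ≥ -1 from L, and Country 2 gets 9 ≥ -4 from H — Nash equilibrium.
(L, H): Country 1 prefers H (1 > -8) — not an equilibrium.
(L, L): Country 1 prefers H (7 > -1); Country 2 prefers H (4 > 2) — not an equilibrium.

(H, L)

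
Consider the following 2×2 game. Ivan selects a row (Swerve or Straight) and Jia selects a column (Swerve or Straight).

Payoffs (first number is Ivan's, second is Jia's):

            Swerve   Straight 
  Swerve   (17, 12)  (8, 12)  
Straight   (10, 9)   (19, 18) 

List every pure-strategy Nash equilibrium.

(Swerve, Swerve): Ivan gets 17 ≥ 10 from Straight, and Jia gets 12 ≥ 12 from Straight — Nash equilibrium.
(Swerve, Straight): Ivan prefers Straight (19 > 8) — not an equilibrium.
(Straight, Swerve): Ivan prefers Swerve (17 > 10); Jia prefers Straight (18 > 9) — not an equilibrium.
(Straight, Straight): Ivan gets 19 ≥ 8 from Swerve, and Jia gets 18 ≥ 9 from Swerve — Nash equilibrium.

(Swerve, Swerve) and (Straight, Straight)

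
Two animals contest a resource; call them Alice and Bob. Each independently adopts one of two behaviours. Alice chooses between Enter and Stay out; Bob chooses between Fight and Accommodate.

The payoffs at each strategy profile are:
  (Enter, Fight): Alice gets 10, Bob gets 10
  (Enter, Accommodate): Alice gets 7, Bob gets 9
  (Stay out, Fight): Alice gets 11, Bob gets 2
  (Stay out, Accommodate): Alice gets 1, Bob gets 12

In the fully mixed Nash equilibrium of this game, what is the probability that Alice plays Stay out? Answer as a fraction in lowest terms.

1/11

Let p be the probability that Alice plays Enter. In a completely mixed equilibrium, Bob must be indifferent between Fight and Accommodate.
Bob's expected payoff from Fight is 10p + 2(1−p); from Accommodate it is 9p + 12(1−p).
Setting these equal: 8p + 2 = −3p + 12, so p = 10/11.
Therefore Alice plays Stay out with probability 1 − 10/11 = 1/11.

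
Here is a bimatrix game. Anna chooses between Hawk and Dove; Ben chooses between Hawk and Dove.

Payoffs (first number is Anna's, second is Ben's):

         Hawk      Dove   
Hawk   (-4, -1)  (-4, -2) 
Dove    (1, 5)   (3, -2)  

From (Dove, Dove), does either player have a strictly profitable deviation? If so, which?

Ben

Anna at (Dove, Dove) earns 3; deviating to Hawk yields -4 — not better.
Ben earns -2; deviating to Hawk yields 5 — a strict improvement.
Only Ben has a strictly profitable deviation.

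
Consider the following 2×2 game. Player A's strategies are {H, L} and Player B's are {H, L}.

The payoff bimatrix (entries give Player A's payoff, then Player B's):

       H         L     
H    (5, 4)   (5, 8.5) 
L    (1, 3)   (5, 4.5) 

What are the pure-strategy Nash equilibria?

(H, L) and (L, L)

(H, H): Player B prefers L (8.5 > 4) — not an equilibrium.
(H, L): Player A gets 5 ≥ 5 from L, and Player B gets 8.5 ≥ 4 from H — Nash equilibrium.
(L, H): Player A prefers H (5 > 1); Player B prefers L (4.5 > 3) — not an equilibrium.
(L, L): Player A gets 5 ≥ 5 from H, and Player B gets 4.5 ≥ 3 from H — Nash equilibrium.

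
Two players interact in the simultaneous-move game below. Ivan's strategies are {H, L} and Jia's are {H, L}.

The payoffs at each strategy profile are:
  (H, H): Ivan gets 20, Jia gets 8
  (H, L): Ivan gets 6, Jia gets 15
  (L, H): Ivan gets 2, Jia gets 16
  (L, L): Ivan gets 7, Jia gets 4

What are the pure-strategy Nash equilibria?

(H, H): Jia prefers L (15 > 8) — not an equilibrium.
(H, L): Ivan prefers L (7 > 6) — not an equilibrium.
(L, H): Ivan prefers H (20 > 2) — not an equilibrium.
(L, L): Jia prefers H (16 > 4) — not an equilibrium.

none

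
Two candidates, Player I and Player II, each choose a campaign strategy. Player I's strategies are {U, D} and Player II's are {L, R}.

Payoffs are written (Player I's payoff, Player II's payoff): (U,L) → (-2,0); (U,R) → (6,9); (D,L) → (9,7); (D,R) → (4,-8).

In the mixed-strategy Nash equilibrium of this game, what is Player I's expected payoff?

First find q, the probability Player II plays L, from Player I's indifference between U and D: −2q + 6(1−q) = 9q + 4(1−q), giving q = 2/13.
Since Player I is indifferent in equilibrium, Player I's expected payoff equals the payoff from either row against (2/13, 11/13). Using U: −2(2/13) + 6(11/13) = 62/13.

62/13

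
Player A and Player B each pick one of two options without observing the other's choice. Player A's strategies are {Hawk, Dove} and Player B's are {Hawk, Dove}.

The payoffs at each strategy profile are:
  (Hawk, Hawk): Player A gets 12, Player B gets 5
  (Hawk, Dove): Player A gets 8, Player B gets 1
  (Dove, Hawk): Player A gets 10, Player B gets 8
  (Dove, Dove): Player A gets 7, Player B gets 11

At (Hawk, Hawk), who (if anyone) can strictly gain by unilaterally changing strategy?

Neither

Player A at (Hawk, Hawk) earns 12; deviating to Dove yields 10 — not better.
Player B earns 5; deviating to Dove yields 1 — not better.
Neither player can strictly improve; the profile is a Nash equilibrium.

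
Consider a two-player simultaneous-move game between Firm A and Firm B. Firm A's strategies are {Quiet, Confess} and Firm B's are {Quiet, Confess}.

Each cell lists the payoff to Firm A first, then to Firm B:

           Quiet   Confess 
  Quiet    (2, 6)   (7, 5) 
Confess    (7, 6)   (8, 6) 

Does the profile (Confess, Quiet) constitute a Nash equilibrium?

Yes

At (Confess, Quiet), Firm A earns 7; switching to Quiet would give 2, so Firm A has no profitable deviation.
Firm B earns 6; switching to Confess would give 6, so Firm B has no profitable deviation.
Neither player can gain by a unilateral deviation, so this profile is a Nash equilibrium.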